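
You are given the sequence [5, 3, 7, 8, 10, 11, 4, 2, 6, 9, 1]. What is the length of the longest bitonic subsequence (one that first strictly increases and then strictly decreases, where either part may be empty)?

inc[i] = longest strictly increasing subsequence ending at i; dec[i] = longest strictly decreasing subsequence starting at i:
i:      1  2  3  4  5  6  7  8  9 10 11
a[i]:   5  3  7  8 10 11  4  2  6  9  1
inc:    1  1  2  3  4  5  2  1  3  4  1
dec:    4  3  4  4  4  4  3  2  2  2  1
Best peak at i=6 (value 11): inc=5, dec=4, length 5+4−1 = 8.

8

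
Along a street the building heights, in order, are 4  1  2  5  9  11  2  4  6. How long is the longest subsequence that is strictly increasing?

Let dp[i] be the length of the longest such subsequence ending at index i:
i:      1  2  3  4  5  6  7  8  9
a[i]:   4  1  2  5  9 11  2  4  6
dp:     1  1  2  3  4  5  2  3  4
Maximum dp value is 5.

5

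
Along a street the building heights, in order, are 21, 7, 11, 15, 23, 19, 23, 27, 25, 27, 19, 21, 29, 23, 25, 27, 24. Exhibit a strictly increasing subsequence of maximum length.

7, 11, 15, 19, 23, 25, 27, 29

Patience tails give the LIS length; then backtrack through the dp parents:
21 → extends → [21]
7 → replaces 21 → [7]
11 → extends → [7, 11]
15 → extends → [7, 11, 15]
23 → extends → [7, 11, 15, 23]
19 → replaces 23 → [7, 11, 15, 19]
23 → extends → [7, 11, 15, 19, 23]
27 → extends → [7, 11, 15, 19, 23, 27]
25 → replaces 27 → [7, 11, 15, 19, 23, 25]
27 → extends → [7, 11, 15, 19, 23, 25, 27]
19 → already a tail → [7, 11, 15, 19, 23, 25, 27]
21 → replaces 23 → [7, 11, 15, 19, 21, 25, 27]
29 → extends → [7, 11, 15, 19, 21, 25, 27, 29]
23 → replaces 25 → [7, 11, 15, 19, 21, 23, 27, 29]
25 → replaces 27 → [7, 11, 15, 19, 21, 23, 25, 29]
27 → replaces 29 → [7, 11, 15, 19, 21, 23, 25, 27]
24 → replaces 25 → [7, 11, 15, 19, 21, 23, 24, 27]
Length 8; one witness is 7, 11, 15, 19, 23, 25, 27, 29.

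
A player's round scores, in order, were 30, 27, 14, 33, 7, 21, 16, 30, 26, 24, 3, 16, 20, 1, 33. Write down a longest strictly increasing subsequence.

14, 21, 30, 33

Patience tails give the LIS length; then backtrack through the dp parents:
30 → extends → [30]
27 → replaces 30 → [27]
14 → replaces 27 → [14]
33 → extends → [14, 33]
7 → replaces 14 → [7, 33]
21 → replaces 33 → [7, 21]
16 → replaces 21 → [7, 16]
30 → extends → [7, 16, 30]
26 → replaces 30 → [7, 16, 26]
24 → replaces 26 → [7, 16, 24]
3 → replaces 7 → [3, 16, 24]
16 → already a tail → [3, 16, 24]
20 → replaces 24 → [3, 16, 20]
1 → replaces 3 → [1, 16, 20]
33 → extends → [1, 16, 20, 33]
Length 4; one witness is 14, 21, 30, 33.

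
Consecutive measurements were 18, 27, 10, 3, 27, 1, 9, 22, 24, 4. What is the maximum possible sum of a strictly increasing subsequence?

Let S[i] be the best sum of a strictly increasing subsequence ending at i:
i:      1  2  3  4  5  6  7  8  9 10
a[i]:  18 27 10  3 27  1  9 22 24  4
S:     18 45 10  3 45  1 12 40 64  7
Maximum is 64 (e.g. 18 + 22 + 24).

64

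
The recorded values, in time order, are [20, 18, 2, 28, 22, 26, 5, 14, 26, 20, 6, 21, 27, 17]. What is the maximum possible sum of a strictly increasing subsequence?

95

Let S[i] be the best sum of a strictly increasing subsequence ending at i:
i:      1  2  3  4  5  6  7  8  9 10 11 12 13 14
a[i]:  20 18  2 28 22 26  5 14 26 20  6 21 27 17
S:     20 18  2 48 42 68  7 21 68 41 13 62 95 38
Maximum is 95 (e.g. 20 + 22 + 26 + 27).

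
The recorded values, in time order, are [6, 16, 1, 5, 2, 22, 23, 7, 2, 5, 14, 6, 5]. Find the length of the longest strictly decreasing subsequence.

Let dp[i] be the longest strictly decreasing subsequence ending at i:
i:      1  2  3  4  5  6  7  8  9 10 11 12 13
a[i]:   6 16  1  5  2 22 23  7  2  5 14  6  5
dp:     1  1  2  2  3  1  1  2  3  3  2  3  4
Maximum is 4.

4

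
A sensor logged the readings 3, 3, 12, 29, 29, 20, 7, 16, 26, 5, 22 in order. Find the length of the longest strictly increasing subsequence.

4

Track the smallest tail for each achievable length (strict):
3 → extends → [3]
3 → already a tail → [3]
12 → extends → [3, 12]
29 → extends → [3, 12, 29]
29 → already a tail → [3, 12, 29]
20 → replaces 29 → [3, 12, 20]
7 → replaces 12 → [3, 7, 20]
16 → replaces 20 → [3, 7, 16]
26 → extends → [3, 7, 16, 26]
5 → replaces 7 → [3, 5, 16, 26]
22 → replaces 26 → [3, 5, 16, 22]
Four tails, so the longest strictly increasing subsequence has length 4 (e.g. 3, 12, 20, 26).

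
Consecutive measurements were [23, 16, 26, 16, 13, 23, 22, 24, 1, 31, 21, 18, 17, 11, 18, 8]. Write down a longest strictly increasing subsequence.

16, 23, 24, 31

Patience tails give the LIS length; then backtrack through the dp parents:
23 → extends → [23]
16 → replaces 23 → [16]
26 → extends → [16, 26]
16 → already a tail → [16, 26]
13 → replaces 16 → [13, 26]
23 → replaces 26 → [13, 23]
22 → replaces 23 → [13, 22]
24 → extends → [13, 22, 24]
1 → replaces 13 → [1, 22, 24]
31 → extends → [1, 22, 24, 31]
21 → replaces 22 → [1, 21, 24, 31]
18 → replaces 21 → [1, 18, 24, 31]
17 → replaces 18 → [1, 17, 24, 31]
11 → replaces 17 → [1, 11, 24, 31]
18 → replaces 24 → [1, 11, 18, 31]
8 → replaces 11 → [1, 8, 18, 31]
Length 4; one witness is 16, 23, 24, 31.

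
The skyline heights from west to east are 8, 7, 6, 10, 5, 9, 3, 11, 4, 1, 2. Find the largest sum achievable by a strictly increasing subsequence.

29

Let S[i] be the best sum of a strictly increasing subsequence ending at i:
i:      1  2  3  4  5  6  7  8  9 10 11
a[i]:   8  7  6 10  5  9  3 11  4  1  2
S:      8  7  6 18  5 17  3 29  7  1  3
Maximum is 29 (e.g. 8 + 10 + 11).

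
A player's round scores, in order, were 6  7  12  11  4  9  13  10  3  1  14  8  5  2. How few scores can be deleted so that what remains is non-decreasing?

9

Fewest deletions = n − (longest non-decreasing subsequence).
i:      1  2  3  4  5  6  7  8  9 10 11 12 13 14
a[i]:   6  7 12 11  4  9 13 10  3  1 14  8  5  2
dp:     1  2  3  3  1  3  4  4  1  1  5  3  2  2
max dp = 5, so deletions = 14 − 5 = 9.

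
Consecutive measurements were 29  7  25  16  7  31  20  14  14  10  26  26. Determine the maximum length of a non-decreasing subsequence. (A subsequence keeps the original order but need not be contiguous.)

6

Track the smallest tail for each achievable length (allowing ties):
29 → extends → [29]
7 → replaces 29 → [7]
25 → extends → [7, 25]
16 → replaces 25 → [7, 16]
7 → replaces 16 → [7, 7]
31 → extends → [7, 7, 31]
20 → replaces 31 → [7, 7, 20]
14 → replaces 20 → [7, 7, 14]
14 → extends → [7, 7, 14, 14]
10 → replaces 14 → [7, 7, 10, 14]
26 → extends → [7, 7, 10, 14, 26]
26 → extends → [7, 7, 10, 14, 26, 26]
Six tails, so the longest non-decreasing subsequence has length 6 (e.g. 7, 7, 14, 14, 26, 26).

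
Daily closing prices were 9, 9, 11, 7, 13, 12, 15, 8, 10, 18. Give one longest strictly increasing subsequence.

Patience tails give the LIS length; then backtrack through the dp parents:
9 → extends → [9]
9 → already a tail → [9]
11 → extends → [9, 11]
7 → replaces 9 → [7, 11]
13 → extends → [7, 11, 13]
12 → replaces 13 → [7, 11, 12]
15 → extends → [7, 11, 12, 15]
8 → replaces 11 → [7, 8, 12, 15]
10 → replaces 12 → [7, 8, 10, 15]
18 → extends → [7, 8, 10, 15, 18]
Length 5; one witness is 9, 11, 13, 15, 18.

9, 11, 13, 15, 18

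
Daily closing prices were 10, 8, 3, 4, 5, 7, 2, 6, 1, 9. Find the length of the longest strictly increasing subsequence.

Track the smallest tail for each achievable length (strict):
10 → extends → [10]
8 → replaces 10 → [8]
3 → replaces 8 → [3]
4 → extends → [3, 4]
5 → extends → [3, 4, 5]
7 → extends → [3, 4, 5, 7]
2 → replaces 3 → [2, 4, 5, 7]
6 → replaces 7 → [2, 4, 5, 6]
1 → replaces 2 → [1, 4, 5, 6]
9 → extends → [1, 4, 5, 6, 9]
Five tails, so the longest strictly increasing subsequence has length 5 (e.g. 3, 4, 5, 7, 9).

5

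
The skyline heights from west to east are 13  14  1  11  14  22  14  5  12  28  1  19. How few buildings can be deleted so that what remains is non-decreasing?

Fewest deletions = n − (longest non-decreasing subsequence).
i:      1  2  3  4  5  6  7  8  9 10 11 12
a[i]:  13 14  1 11 14 22 14  5 12 28  1 19
dp:     1  2  1  2  3  4  4  2  3  5  2  5
max dp = 5, so deletions = 12 − 5 = 7.

7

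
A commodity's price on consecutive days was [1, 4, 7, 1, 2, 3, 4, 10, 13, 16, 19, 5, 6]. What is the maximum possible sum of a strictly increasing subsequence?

70

Let S[i] be the best sum of a strictly increasing subsequence ending at i:
i:      1  2  3  4  5  6  7  8  9 10 11 12 13
a[i]:   1  4  7  1  2  3  4 10 13 16 19  5  6
S:      1  5 12  1  3  6 10 22 35 51 70 15 21
Maximum is 70 (e.g. 1 + 4 + 7 + 10 + 13 + 16 + 19).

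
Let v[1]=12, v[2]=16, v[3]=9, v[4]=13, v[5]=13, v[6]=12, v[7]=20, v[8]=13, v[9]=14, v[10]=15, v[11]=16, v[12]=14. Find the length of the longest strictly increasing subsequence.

Let dp[i] be the length of the longest such subsequence ending at index i:
i:      1  2  3  4  5  6  7  8  9 10 11 12
v[i]:  12 16  9 13 13 12 20 13 14 15 16 14
dp:     1  2  1  2  2  2  3  3  4  5  6  4
Maximum dp value is 6.

6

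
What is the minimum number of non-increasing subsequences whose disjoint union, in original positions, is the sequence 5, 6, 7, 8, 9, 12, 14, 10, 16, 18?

9

Place each on the leftmost legal pile:
5 → new pile 1 (tops now [5])
6 → new pile 2 (tops now [5, 6])
7 → new pile 3 (tops now [5, 6, 7])
8 → new pile 4 (tops now [5, 6, 7, 8])
9 → new pile 5 (tops now [5, 6, 7, 8, 9])
12 → new pile 6 (tops now [5, 6, 7, 8, 9, 12])
14 → new pile 7 (tops now [5, 6, 7, 8, 9, 12, 14])
10 → pile 6 (tops now [5, 6, 7, 8, 9, 10, 14])
16 → new pile 8 (tops now [5, 6, 7, 8, 9, 10, 14, 16])
18 → new pile 9 (tops now [5, 6, 7, 8, 9, 10, 14, 16, 18])
Nine piles.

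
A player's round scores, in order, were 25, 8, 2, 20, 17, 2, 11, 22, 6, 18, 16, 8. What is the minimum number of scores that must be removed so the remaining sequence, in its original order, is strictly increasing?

9

Fewest deletions = n − (longest strictly increasing subsequence).
Patience tails:
25 → extends → [25]
8 → replaces 25 → [8]
2 → replaces 8 → [2]
20 → extends → [2, 20]
17 → replaces 20 → [2, 17]
2 → already a tail → [2, 17]
11 → replaces 17 → [2, 11]
22 → extends → [2, 11, 22]
6 → replaces 11 → [2, 6, 22]
18 → replaces 22 → [2, 6, 18]
16 → replaces 18 → [2, 6, 16]
8 → replaces 16 → [2, 6, 8]
Longest strictly increasing subsequence has length 3, so deletions = 12 − 3 = 9.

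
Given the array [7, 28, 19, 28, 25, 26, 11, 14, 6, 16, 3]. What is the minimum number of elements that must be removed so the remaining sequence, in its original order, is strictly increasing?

Fewest deletions = n − (longest strictly increasing subsequence).
i:      1  2  3  4  5  6  7  8  9 10 11
a[i]:   7 28 19 28 25 26 11 14  6 16  3
dp:     1  2  2  3  3  4  2  3  1  4  1
max dp = 4, so deletions = 11 − 4 = 7.

7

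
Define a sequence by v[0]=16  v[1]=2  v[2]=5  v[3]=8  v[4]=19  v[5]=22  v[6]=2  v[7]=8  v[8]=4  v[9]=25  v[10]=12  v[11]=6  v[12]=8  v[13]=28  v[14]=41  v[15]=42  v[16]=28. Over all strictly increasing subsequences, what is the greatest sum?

Let S[i] be the best sum of a strictly increasing subsequence ending at i:
i:       0   1   2   3   4   5   6   7   8   9  10  11  12  13  14  15  16
v[i]:   16   2   5   8  19  22   2   8   4  25  12   6   8  28  41  42  28
S:      16   2   7  15  35  57   2  15   6  82  27  13  21 110 151 193 110
Maximum is 193 (e.g. 16 + 19 + 22 + 25 + 28 + 41 + 42).

193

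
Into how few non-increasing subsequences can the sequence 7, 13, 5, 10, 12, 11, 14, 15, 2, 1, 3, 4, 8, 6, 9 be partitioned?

5

The minimum number of non-increasing subsequences covering a sequence equals the length of its longest strictly increasing subsequence.
LIS length is 5 (e.g. 7, 10, 12, 14, 15), so 5 piles are needed.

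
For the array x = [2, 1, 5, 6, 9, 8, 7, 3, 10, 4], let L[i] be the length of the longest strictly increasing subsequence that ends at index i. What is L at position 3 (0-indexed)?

dp[i] = 1 + max{dp[j] : j<i, x[j]<x[i]} (or 1 if no such j):
i:      0  1  2  3  4  5  6  7  8  9
x[i]:   2  1  5  6  9  8  7  3 10  4
dp:     1  1  2  3  4  4  4  2  5  3
At index 3 the value is 3.

3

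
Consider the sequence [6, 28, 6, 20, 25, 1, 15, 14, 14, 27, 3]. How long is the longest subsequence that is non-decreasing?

5

Let dp[i] be the length of the longest such subsequence ending at index i:
i:      1  2  3  4  5  6  7  8  9 10 11
a[i]:   6 28  6 20 25  1 15 14 14 27  3
dp:     1  2  2  3  4  1  3  3  4  5  2
Maximum dp value is 5.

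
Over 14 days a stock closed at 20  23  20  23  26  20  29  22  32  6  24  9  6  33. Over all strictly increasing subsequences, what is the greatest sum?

Let S[i] be the best sum of a strictly increasing subsequence ending at i:
i:       1   2   3   4   5   6   7   8   9  10  11  12  13  14
a[i]:   20  23  20  23  26  20  29  22  32   6  24   9   6  33
S:      20  43  20  43  69  20  98  42 130   6  67  15   6 163
Maximum is 163 (e.g. 20 + 23 + 26 + 29 + 32 + 33).

163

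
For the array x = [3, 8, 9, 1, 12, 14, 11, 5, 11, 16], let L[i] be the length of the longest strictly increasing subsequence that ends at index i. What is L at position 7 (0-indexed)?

2

dp[i] = 1 + max{dp[j] : j<i, x[j]<x[i]} (or 1 if no such j):
i:      0  1  2  3  4  5  6  7  8  9
x[i]:   3  8  9  1 12 14 11  5 11 16
dp:     1  2  3  1  4  5  4  2  4  6
At index 7 the value is 2.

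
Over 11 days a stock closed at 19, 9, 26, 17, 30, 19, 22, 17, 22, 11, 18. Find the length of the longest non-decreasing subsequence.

Let dp[i] be the length of the longest such subsequence ending at index i:
i:      1  2  3  4  5  6  7  8  9 10 11
a[i]:  19  9 26 17 30 19 22 17 22 11 18
dp:     1  1  2  2  3  3  4  3  5  2  4
Maximum dp value is 5.

5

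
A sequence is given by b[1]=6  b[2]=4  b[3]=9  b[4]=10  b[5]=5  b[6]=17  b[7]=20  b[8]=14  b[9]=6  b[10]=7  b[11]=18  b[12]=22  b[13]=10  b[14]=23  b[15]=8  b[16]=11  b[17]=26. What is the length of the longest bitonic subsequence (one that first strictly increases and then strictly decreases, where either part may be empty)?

8

inc[i] = longest strictly increasing subsequence ending at i; dec[i] = longest strictly decreasing subsequence starting at i:
i:      1  2  3  4  5  6  7  8  9 10 11 12 13 14 15 16 17
b[i]:   6  4  9 10  5 17 20 14  6  7 18 22 10 23  8 11 26
inc:    1  1  2  3  2  4  5  4  3  4  5  6  5  7  5  6  8
dec:    2  1  2  2  1  4  4  3  1  1  3  3  2  2  1  1  1
Best peak at i=7 (value 20): inc=5, dec=4, length 5+4−1 = 8.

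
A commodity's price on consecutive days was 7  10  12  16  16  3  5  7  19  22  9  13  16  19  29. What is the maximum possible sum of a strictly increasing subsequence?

115

Let S[i] be the best sum of a strictly increasing subsequence ending at i:
i:       1   2   3   4   5   6   7   8   9  10  11  12  13  14  15
a[i]:    7  10  12  16  16   3   5   7  19  22   9  13  16  19  29
S:       7  17  29  45  45   3   8  15  64  86  24  42  58  77 115
Maximum is 115 (e.g. 7 + 10 + 12 + 16 + 19 + 22 + 29).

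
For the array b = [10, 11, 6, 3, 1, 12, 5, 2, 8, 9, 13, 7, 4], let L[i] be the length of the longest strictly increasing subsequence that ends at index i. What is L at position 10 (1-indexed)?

4

dp[i] = 1 + max{dp[j] : j<i, b[j]<b[i]} (or 1 if no such j):
i:      1  2  3  4  5  6  7  8  9 10 11 12 13
b[i]:  10 11  6  3  1 12  5  2  8  9 13  7  4
dp:     1  2  1  1  1  3  2  2  3  4  5  3  3
At index 10 the value is 4.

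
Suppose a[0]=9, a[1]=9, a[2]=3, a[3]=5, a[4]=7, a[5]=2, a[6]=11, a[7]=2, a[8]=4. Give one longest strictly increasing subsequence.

3, 5, 7, 11

Patience tails give the LIS length; then backtrack through the dp parents:
9 → extends → [9]
9 → already a tail → [9]
3 → replaces 9 → [3]
5 → extends → [3, 5]
7 → extends → [3, 5, 7]
2 → replaces 3 → [2, 5, 7]
11 → extends → [2, 5, 7, 11]
2 → already a tail → [2, 5, 7, 11]
4 → replaces 5 → [2, 4, 7, 11]
Length 4; one witness is 3, 5, 7, 11.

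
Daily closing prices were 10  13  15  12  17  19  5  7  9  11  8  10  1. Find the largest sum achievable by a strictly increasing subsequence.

74

Let S[i] be the best sum of a strictly increasing subsequence ending at i:
i:      1  2  3  4  5  6  7  8  9 10 11 12 13
a[i]:  10 13 15 12 17 19  5  7  9 11  8 10  1
S:     10 23 38 22 55 74  5 12 21 32 20 31  1
Maximum is 74 (e.g. 10 + 13 + 15 + 17 + 19).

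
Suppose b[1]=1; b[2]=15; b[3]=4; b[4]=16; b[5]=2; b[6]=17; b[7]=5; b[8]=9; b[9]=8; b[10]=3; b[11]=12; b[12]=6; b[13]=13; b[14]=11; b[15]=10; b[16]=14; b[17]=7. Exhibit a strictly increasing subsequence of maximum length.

Patience tails give the LIS length; then backtrack through the dp parents:
1 → extends → [1]
15 → extends → [1, 15]
4 → replaces 15 → [1, 4]
16 → extends → [1, 4, 16]
2 → replaces 4 → [1, 2, 16]
17 → extends → [1, 2, 16, 17]
5 → replaces 16 → [1, 2, 5, 17]
9 → replaces 17 → [1, 2, 5, 9]
8 → replaces 9 → [1, 2, 5, 8]
3 → replaces 5 → [1, 2, 3, 8]
12 → extends → [1, 2, 3, 8, 12]
6 → replaces 8 → [1, 2, 3, 6, 12]
13 → extends → [1, 2, 3, 6, 12, 13]
11 → replaces 12 → [1, 2, 3, 6, 11, 13]
10 → replaces 11 → [1, 2, 3, 6, 10, 13]
14 → extends → [1, 2, 3, 6, 10, 13, 14]
7 → replaces 10 → [1, 2, 3, 6, 7, 13, 14]
Length 7; one witness is 1, 4, 5, 9, 12, 13, 14.

1, 4, 5, 9, 12, 13, 14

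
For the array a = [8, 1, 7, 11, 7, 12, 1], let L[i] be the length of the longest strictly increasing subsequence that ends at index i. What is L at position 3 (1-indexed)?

2

dp[i] = 1 + max{dp[j] : j<i, a[j]<a[i]} (or 1 if no such j):
i:      1  2  3  4  5  6  7
a[i]:   8  1  7 11  7 12  1
dp:     1  1  2  3  2  4  1
At index 3 the value is 2.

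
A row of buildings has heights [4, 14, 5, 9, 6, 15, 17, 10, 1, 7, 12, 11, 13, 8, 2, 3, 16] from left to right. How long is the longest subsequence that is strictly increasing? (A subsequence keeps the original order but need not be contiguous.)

7

Track the smallest tail for each achievable length (strict):
4 → extends → [4]
14 → extends → [4, 14]
5 → replaces 14 → [4, 5]
9 → extends → [4, 5, 9]
6 → replaces 9 → [4, 5, 6]
15 → extends → [4, 5, 6, 15]
17 → extends → [4, 5, 6, 15, 17]
10 → replaces 15 → [4, 5, 6, 10, 17]
1 → replaces 4 → [1, 5, 6, 10, 17]
7 → replaces 10 → [1, 5, 6, 7, 17]
12 → replaces 17 → [1, 5, 6, 7, 12]
11 → replaces 12 → [1, 5, 6, 7, 11]
13 → extends → [1, 5, 6, 7, 11, 13]
8 → replaces 11 → [1, 5, 6, 7, 8, 13]
2 → replaces 5 → [1, 2, 6, 7, 8, 13]
3 → replaces 6 → [1, 2, 3, 7, 8, 13]
16 → extends → [1, 2, 3, 7, 8, 13, 16]
Seven tails, so the longest strictly increasing subsequence has length 7 (e.g. 4, 5, 9, 10, 12, 13, 16).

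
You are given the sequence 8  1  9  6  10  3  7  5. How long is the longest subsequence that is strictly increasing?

3

Let dp[i] be the length of the longest such subsequence ending at index i:
i:      1  2  3  4  5  6  7  8
a[i]:   8  1  9  6 10  3  7  5
dp:     1  1  2  2  3  2  3  3
Maximum dp value is 3.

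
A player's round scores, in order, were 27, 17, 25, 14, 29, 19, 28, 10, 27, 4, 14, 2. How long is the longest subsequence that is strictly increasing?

3

Track the smallest tail for each achievable length (strict):
27 → extends → [27]
17 → replaces 27 → [17]
25 → extends → [17, 25]
14 → replaces 17 → [14, 25]
29 → extends → [14, 25, 29]
19 → replaces 25 → [14, 19, 29]
28 → replaces 29 → [14, 19, 28]
10 → replaces 14 → [10, 19, 28]
27 → replaces 28 → [10, 19, 27]
4 → replaces 10 → [4, 19, 27]
14 → replaces 19 → [4, 14, 27]
2 → replaces 4 → [2, 14, 27]
Three tails, so the longest strictly increasing subsequence has length 3 (e.g. 17, 25, 29).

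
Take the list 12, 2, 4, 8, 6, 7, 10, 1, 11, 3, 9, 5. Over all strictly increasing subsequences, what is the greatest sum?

Let S[i] be the best sum of a strictly increasing subsequence ending at i:
i:      1  2  3  4  5  6  7  8  9 10 11 12
a[i]:  12  2  4  8  6  7 10  1 11  3  9  5
S:     12  2  6 14 12 19 29  1 40  5 28 11
Maximum is 40 (e.g. 2 + 4 + 6 + 7 + 10 + 11).

40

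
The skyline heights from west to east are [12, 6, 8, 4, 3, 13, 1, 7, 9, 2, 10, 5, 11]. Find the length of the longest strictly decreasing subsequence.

5

Let dp[i] be the longest strictly decreasing subsequence ending at i:
i:      1  2  3  4  5  6  7  8  9 10 11 12 13
a[i]:  12  6  8  4  3 13  1  7  9  2 10  5 11
dp:     1  2  2  3  4  1  5  3  2  5  2  4  2
Maximum is 5.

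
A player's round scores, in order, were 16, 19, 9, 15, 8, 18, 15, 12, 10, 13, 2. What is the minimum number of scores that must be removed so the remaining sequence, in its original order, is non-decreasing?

Fewest deletions = n − (longest non-decreasing subsequence).
i:      1  2  3  4  5  6  7  8  9 10 11
a[i]:  16 19  9 15  8 18 15 12 10 13  2
dp:     1  2  1  2  1  3  3  2  2  3  1
max dp = 3, so deletions = 11 − 3 = 8.

8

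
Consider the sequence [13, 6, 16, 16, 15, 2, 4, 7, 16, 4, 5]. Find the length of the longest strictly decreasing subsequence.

4

Negate each value so 'decreasing' becomes 'increasing', then run patience tails on the negated sequence:
-13 → extends → [-13]
-6 → extends → [-13, -6]
-16 → replaces -13 → [-16, -6]
-16 → already a tail → [-16, -6]
-15 → replaces -6 → [-16, -15]
-2 → extends → [-16, -15, -2]
-4 → replaces -2 → [-16, -15, -4]
-7 → replaces -4 → [-16, -15, -7]
-16 → already a tail → [-16, -15, -7]
-4 → extends → [-16, -15, -7, -4]
-5 → replaces -4 → [-16, -15, -7, -5]
Four tails, so the longest strictly decreasing subsequence of the original has length 4.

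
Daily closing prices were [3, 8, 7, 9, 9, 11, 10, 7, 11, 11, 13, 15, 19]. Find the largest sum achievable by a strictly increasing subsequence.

88

Let S[i] be the best sum of a strictly increasing subsequence ending at i:
i:      1  2  3  4  5  6  7  8  9 10 11 12 13
a[i]:   3  8  7  9  9 11 10  7 11 11 13 15 19
S:      3 11 10 20 20 31 30 10 41 41 54 69 88
Maximum is 88 (e.g. 3 + 8 + 9 + 10 + 11 + 13 + 15 + 19).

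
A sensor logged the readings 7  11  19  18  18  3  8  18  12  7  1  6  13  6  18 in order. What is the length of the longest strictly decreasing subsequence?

5

Negate each value so 'decreasing' becomes 'increasing', then run patience tails on the negated sequence:
-7 → extends → [-7]
-11 → replaces -7 → [-11]
-19 → replaces -11 → [-19]
-18 → extends → [-19, -18]
-18 → already a tail → [-19, -18]
-3 → extends → [-19, -18, -3]
-8 → replaces -3 → [-19, -18, -8]
-18 → already a tail → [-19, -18, -8]
-12 → replaces -8 → [-19, -18, -12]
-7 → extends → [-19, -18, -12, -7]
-1 → extends → [-19, -18, -12, -7, -1]
-6 → replaces -1 → [-19, -18, -12, -7, -6]
-13 → replaces -12 → [-19, -18, -13, -7, -6]
-6 → already a tail → [-19, -18, -13, -7, -6]
-18 → already a tail → [-19, -18, -13, -7, -6]
Five tails, so the longest strictly decreasing subsequence of the original has length 5.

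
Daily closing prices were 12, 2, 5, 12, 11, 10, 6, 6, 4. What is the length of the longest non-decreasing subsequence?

Let dp[i] be the length of the longest such subsequence ending at index i:
i:      1  2  3  4  5  6  7  8  9
a[i]:  12  2  5 12 11 10  6  6  4
dp:     1  1  2  3  3  3  3  4  2
Maximum dp value is 4.

4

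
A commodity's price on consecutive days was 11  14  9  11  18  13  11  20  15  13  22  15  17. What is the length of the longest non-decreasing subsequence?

6

Track the smallest tail for each achievable length (allowing ties):
11 → extends → [11]
14 → extends → [11, 14]
9 → replaces 11 → [9, 14]
11 → replaces 14 → [9, 11]
18 → extends → [9, 11, 18]
13 → replaces 18 → [9, 11, 13]
11 → replaces 13 → [9, 11, 11]
20 → extends → [9, 11, 11, 20]
15 → replaces 20 → [9, 11, 11, 15]
13 → replaces 15 → [9, 11, 11, 13]
22 → extends → [9, 11, 11, 13, 22]
15 → replaces 22 → [9, 11, 11, 13, 15]
17 → extends → [9, 11, 11, 13, 15, 17]
Six tails, so the longest non-decreasing subsequence has length 6 (e.g. 11, 11, 13, 15, 15, 17).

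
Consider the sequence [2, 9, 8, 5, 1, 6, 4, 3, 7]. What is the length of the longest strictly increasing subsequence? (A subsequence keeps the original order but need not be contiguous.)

Let dp[i] be the length of the longest such subsequence ending at index i:
i:     1 2 3 4 5 6 7 8 9
a[i]:  2 9 8 5 1 6 4 3 7
dp:    1 2 2 2 1 3 2 2 4
Maximum dp value is 4.

4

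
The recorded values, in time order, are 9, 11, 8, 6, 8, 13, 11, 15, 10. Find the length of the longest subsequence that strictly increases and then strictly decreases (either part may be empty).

inc[i] = longest strictly increasing subsequence ending at i; dec[i] = longest strictly decreasing subsequence starting at i:
i:      1  2  3  4  5  6  7  8  9
a[i]:   9 11  8  6  8 13 11 15 10
inc:    1  2  1  1  2  3  3  4  3
dec:    3  3  2  1  1  3  2  2  1
Best peak at i=6 (value 13): inc=3, dec=3, length 3+3−1 = 5.

5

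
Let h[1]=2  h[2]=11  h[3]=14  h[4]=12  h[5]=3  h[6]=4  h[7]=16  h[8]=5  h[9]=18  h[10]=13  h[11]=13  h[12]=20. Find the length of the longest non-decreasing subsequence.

Track the smallest tail for each achievable length (allowing ties):
2 → extends → [2]
11 → extends → [2, 11]
14 → extends → [2, 11, 14]
12 → replaces 14 → [2, 11, 12]
3 → replaces 11 → [2, 3, 12]
4 → replaces 12 → [2, 3, 4]
16 → extends → [2, 3, 4, 16]
5 → replaces 16 → [2, 3, 4, 5]
18 → extends → [2, 3, 4, 5, 18]
13 → replaces 18 → [2, 3, 4, 5, 13]
13 → extends → [2, 3, 4, 5, 13, 13]
20 → extends → [2, 3, 4, 5, 13, 13, 20]
Seven tails, so the longest non-decreasing subsequence has length 7 (e.g. 2, 3, 4, 5, 13, 13, 20).

7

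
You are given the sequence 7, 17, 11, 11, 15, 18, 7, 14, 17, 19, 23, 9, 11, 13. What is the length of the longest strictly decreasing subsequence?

Let dp[i] be the longest strictly decreasing subsequence ending at i:
i:      1  2  3  4  5  6  7  8  9 10 11 12 13 14
a[i]:   7 17 11 11 15 18  7 14 17 19 23  9 11 13
dp:     1  1  2  2  2  1  3  3  2  1  1  4  4  4
Maximum is 4.

4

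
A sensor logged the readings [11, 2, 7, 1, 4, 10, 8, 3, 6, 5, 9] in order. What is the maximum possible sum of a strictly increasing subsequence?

Let S[i] be the best sum of a strictly increasing subsequence ending at i:
i:      1  2  3  4  5  6  7  8  9 10 11
a[i]:  11  2  7  1  4 10  8  3  6  5  9
S:     11  2  9  1  6 19 17  5 12 11 26
Maximum is 26 (e.g. 2 + 7 + 8 + 9).

26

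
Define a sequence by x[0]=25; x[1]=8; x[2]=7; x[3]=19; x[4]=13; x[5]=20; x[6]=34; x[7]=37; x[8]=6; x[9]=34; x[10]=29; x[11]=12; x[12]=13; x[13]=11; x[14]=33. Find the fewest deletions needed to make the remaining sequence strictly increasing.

10

Fewest deletions = n − (longest strictly increasing subsequence).
i:      0  1  2  3  4  5  6  7  8  9 10 11 12 13 14
x[i]:  25  8  7 19 13 20 34 37  6 34 29 12 13 11 33
dp:     1  1  1  2  2  3  4  5  1  4  4  2  3  2  5
max dp = 5, so deletions = 15 − 5 = 10.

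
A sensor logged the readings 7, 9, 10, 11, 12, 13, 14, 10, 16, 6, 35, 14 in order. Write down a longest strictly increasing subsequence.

Patience tails give the LIS length; then backtrack through the dp parents:
7 → extends → [7]
9 → extends → [7, 9]
10 → extends → [7, 9, 10]
11 → extends → [7, 9, 10, 11]
12 → extends → [7, 9, 10, 11, 12]
13 → extends → [7, 9, 10, 11, 12, 13]
14 → extends → [7, 9, 10, 11, 12, 13, 14]
10 → already a tail → [7, 9, 10, 11, 12, 13, 14]
16 → extends → [7, 9, 10, 11, 12, 13, 14, 16]
6 → replaces 7 → [6, 9, 10, 11, 12, 13, 14, 16]
35 → extends → [6, 9, 10, 11, 12, 13, 14, 16, 35]
14 → already a tail → [6, 9, 10, 11, 12, 13, 14, 16, 35]
Length 9; one witness is 7, 9, 10, 11, 12, 13, 14, 16, 35.

7, 9, 10, 11, 12, 13, 14, 16, 35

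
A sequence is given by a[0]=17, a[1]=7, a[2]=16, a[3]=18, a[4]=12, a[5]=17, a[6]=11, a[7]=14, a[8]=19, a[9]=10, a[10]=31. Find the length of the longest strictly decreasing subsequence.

5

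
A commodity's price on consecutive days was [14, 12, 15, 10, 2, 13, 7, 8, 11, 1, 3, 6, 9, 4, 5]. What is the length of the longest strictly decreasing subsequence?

6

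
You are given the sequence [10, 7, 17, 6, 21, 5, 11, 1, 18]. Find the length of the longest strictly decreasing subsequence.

5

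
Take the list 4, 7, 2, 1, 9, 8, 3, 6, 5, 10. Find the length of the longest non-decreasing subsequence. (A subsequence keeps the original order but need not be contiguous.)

Track the smallest tail for each achievable length (allowing ties):
4 → extends → [4]
7 → extends → [4, 7]
2 → replaces 4 → [2, 7]
1 → replaces 2 → [1, 7]
9 → extends → [1, 7, 9]
8 → replaces 9 → [1, 7, 8]
3 → replaces 7 → [1, 3, 8]
6 → replaces 8 → [1, 3, 6]
5 → replaces 6 → [1, 3, 5]
10 → extends → [1, 3, 5, 10]
Four tails, so the longest non-decreasing subsequence has length 4 (e.g. 4, 7, 9, 10).

4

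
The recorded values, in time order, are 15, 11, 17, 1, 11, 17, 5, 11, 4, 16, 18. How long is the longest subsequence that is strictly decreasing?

4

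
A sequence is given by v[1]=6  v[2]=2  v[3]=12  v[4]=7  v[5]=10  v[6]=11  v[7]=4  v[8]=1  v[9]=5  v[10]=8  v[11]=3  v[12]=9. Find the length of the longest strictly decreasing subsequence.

4

Let dp[i] be the longest strictly decreasing subsequence ending at i:
i:      1  2  3  4  5  6  7  8  9 10 11 12
v[i]:   6  2 12  7 10 11  4  1  5  8  3  9
dp:     1  2  1  2  2  2  3  4  3  3  4  3
Maximum is 4.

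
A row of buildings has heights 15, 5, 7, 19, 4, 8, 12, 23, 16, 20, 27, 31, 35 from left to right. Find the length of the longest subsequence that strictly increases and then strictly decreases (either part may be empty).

inc[i] = longest strictly increasing subsequence ending at i; dec[i] = longest strictly decreasing subsequence starting at i:
i:      1  2  3  4  5  6  7  8  9 10 11 12 13
a[i]:  15  5  7 19  4  8 12 23 16 20 27 31 35
inc:    1  1  2  3  1  3  4  5  5  6  7  8  9
dec:    3  2  2  2  1  1  1  2  1  1  1  1  1
Best peak at i=13 (value 35): inc=9, dec=1, length 9+1−1 = 9.

9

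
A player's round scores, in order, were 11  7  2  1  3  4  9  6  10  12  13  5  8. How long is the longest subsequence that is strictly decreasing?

Let dp[i] be the longest strictly decreasing subsequence ending at i:
i:      1  2  3  4  5  6  7  8  9 10 11 12 13
a[i]:  11  7  2  1  3  4  9  6 10 12 13  5  8
dp:     1  2  3  4  3  3  2  3  2  1  1  4  3
Maximum is 4.

4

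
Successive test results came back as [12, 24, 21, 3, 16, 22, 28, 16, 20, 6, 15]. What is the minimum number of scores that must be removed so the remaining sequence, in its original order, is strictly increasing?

Fewest deletions = n − (longest strictly increasing subsequence).
Patience tails:
12 → extends → [12]
24 → extends → [12, 24]
21 → replaces 24 → [12, 21]
3 → replaces 12 → [3, 21]
16 → replaces 21 → [3, 16]
22 → extends → [3, 16, 22]
28 → extends → [3, 16, 22, 28]
16 → already a tail → [3, 16, 22, 28]
20 → replaces 22 → [3, 16, 20, 28]
6 → replaces 16 → [3, 6, 20, 28]
15 → replaces 20 → [3, 6, 15, 28]
Longest strictly increasing subsequence has length 4, so deletions = 11 − 4 = 7.

7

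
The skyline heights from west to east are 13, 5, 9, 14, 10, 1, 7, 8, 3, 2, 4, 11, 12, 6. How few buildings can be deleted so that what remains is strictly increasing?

Fewest deletions = n − (longest strictly increasing subsequence).
Patience tails:
13 → extends → [13]
5 → replaces 13 → [5]
9 → extends → [5, 9]
14 → extends → [5, 9, 14]
10 → replaces 14 → [5, 9, 10]
1 → replaces 5 → [1, 9, 10]
7 → replaces 9 → [1, 7, 10]
8 → replaces 10 → [1, 7, 8]
3 → replaces 7 → [1, 3, 8]
2 → replaces 3 → [1, 2, 8]
4 → replaces 8 → [1, 2, 4]
11 → extends → [1, 2, 4, 11]
12 → extends → [1, 2, 4, 11, 12]
6 → replaces 11 → [1, 2, 4, 6, 12]
Longest strictly increasing subsequence has length 5, so deletions = 14 − 5 = 9.

9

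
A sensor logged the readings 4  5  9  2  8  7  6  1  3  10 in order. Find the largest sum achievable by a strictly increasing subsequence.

Let S[i] be the best sum of a strictly increasing subsequence ending at i:
i:      1  2  3  4  5  6  7  8  9 10
a[i]:   4  5  9  2  8  7  6  1  3 10
S:      4  9 18  2 17 16 15  1  5 28
Maximum is 28 (e.g. 4 + 5 + 9 + 10).

28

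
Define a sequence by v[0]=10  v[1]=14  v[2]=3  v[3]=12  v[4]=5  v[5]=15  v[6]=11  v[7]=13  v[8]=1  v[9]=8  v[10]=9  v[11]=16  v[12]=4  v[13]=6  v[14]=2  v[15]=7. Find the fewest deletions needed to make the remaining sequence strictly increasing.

Fewest deletions = n − (longest strictly increasing subsequence).
Patience tails:
10 → extends → [10]
14 → extends → [10, 14]
3 → replaces 10 → [3, 14]
12 → replaces 14 → [3, 12]
5 → replaces 12 → [3, 5]
15 → extends → [3, 5, 15]
11 → replaces 15 → [3, 5, 11]
13 → extends → [3, 5, 11, 13]
1 → replaces 3 → [1, 5, 11, 13]
8 → replaces 11 → [1, 5, 8, 13]
9 → replaces 13 → [1, 5, 8, 9]
16 → extends → [1, 5, 8, 9, 16]
4 → replaces 5 → [1, 4, 8, 9, 16]
6 → replaces 8 → [1, 4, 6, 9, 16]
2 → replaces 4 → [1, 2, 6, 9, 16]
7 → replaces 9 → [1, 2, 6, 7, 16]
Longest strictly increasing subsequence has length 5, so deletions = 16 − 5 = 11.

11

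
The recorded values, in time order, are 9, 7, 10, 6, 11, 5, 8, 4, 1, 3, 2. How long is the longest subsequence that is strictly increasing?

Track the smallest tail for each achievable length (strict):
9 → extends → [9]
7 → replaces 9 → [7]
10 → extends → [7, 10]
6 → replaces 7 → [6, 10]
11 → extends → [6, 10, 11]
5 → replaces 6 → [5, 10, 11]
8 → replaces 10 → [5, 8, 11]
4 → replaces 5 → [4, 8, 11]
1 → replaces 4 → [1, 8, 11]
3 → replaces 8 → [1, 3, 11]
2 → replaces 3 → [1, 2, 11]
Three tails, so the longest strictly increasing subsequence has length 3 (e.g. 9, 10, 11).

3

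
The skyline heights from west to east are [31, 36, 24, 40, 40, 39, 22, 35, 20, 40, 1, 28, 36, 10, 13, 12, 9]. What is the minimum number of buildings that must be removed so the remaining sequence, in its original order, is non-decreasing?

Fewest deletions = n − (longest non-decreasing subsequence).
i:      1  2  3  4  5  6  7  8  9 10 11 12 13 14 15 16 17
a[i]:  31 36 24 40 40 39 22 35 20 40  1 28 36 10 13 12  9
dp:     1  2  1  3  4  3  1  2  1  5  1  2  3  2  3  3  2
max dp = 5, so deletions = 17 − 5 = 12.

12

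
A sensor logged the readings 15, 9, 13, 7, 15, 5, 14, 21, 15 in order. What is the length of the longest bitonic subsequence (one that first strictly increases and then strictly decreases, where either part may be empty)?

inc[i] = longest strictly increasing subsequence ending at i; dec[i] = longest strictly decreasing subsequence starting at i:
i:      1  2  3  4  5  6  7  8  9
a[i]:  15  9 13  7 15  5 14 21 15
inc:    1  1  2  1  3  1  3  4  4
dec:    4  3  3  2  2  1  1  2  1
Best peak at i=8 (value 21): inc=4, dec=2, length 4+2−1 = 5.

5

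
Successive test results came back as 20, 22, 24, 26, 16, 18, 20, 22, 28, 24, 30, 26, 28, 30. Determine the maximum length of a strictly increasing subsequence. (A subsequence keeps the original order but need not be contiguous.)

Track the smallest tail for each achievable length (strict):
20 → extends → [20]
22 → extends → [20, 22]
24 → extends → [20, 22, 24]
26 → extends → [20, 22, 24, 26]
16 → replaces 20 → [16, 22, 24, 26]
18 → replaces 22 → [16, 18, 24, 26]
20 → replaces 24 → [16, 18, 20, 26]
22 → replaces 26 → [16, 18, 20, 22]
28 → extends → [16, 18, 20, 22, 28]
24 → replaces 28 → [16, 18, 20, 22, 24]
30 → extends → [16, 18, 20, 22, 24, 30]
26 → replaces 30 → [16, 18, 20, 22, 24, 26]
28 → extends → [16, 18, 20, 22, 24, 26, 28]
30 → extends → [16, 18, 20, 22, 24, 26, 28, 30]
Eight tails, so the longest strictly increasing subsequence has length 8 (e.g. 16, 18, 20, 22, 24, 26, 28, 30).

8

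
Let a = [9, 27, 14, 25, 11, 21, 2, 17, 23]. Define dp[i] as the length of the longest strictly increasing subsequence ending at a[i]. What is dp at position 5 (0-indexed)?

3

dp[i] = 1 + max{dp[j] : j<i, a[j]<a[i]} (or 1 if no such j):
i:      0  1  2  3  4  5  6  7  8
a[i]:   9 27 14 25 11 21  2 17 23
dp:     1  2  2  3  2  3  1  3  4
At index 5 the value is 3.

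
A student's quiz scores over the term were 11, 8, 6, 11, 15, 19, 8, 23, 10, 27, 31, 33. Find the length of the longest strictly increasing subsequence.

8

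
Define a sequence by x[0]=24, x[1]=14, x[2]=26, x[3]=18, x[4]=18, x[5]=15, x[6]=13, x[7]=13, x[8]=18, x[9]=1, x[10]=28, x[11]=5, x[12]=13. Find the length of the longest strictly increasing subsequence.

4

Track the smallest tail for each achievable length (strict):
24 → extends → [24]
14 → replaces 24 → [14]
26 → extends → [14, 26]
18 → replaces 26 → [14, 18]
18 → already a tail → [14, 18]
15 → replaces 18 → [14, 15]
13 → replaces 14 → [13, 15]
13 → already a tail → [13, 15]
18 → extends → [13, 15, 18]
1 → replaces 13 → [1, 15, 18]
28 → extends → [1, 15, 18, 28]
5 → replaces 15 → [1, 5, 18, 28]
13 → replaces 18 → [1, 5, 13, 28]
Four tails, so the longest strictly increasing subsequence has length 4 (e.g. 14, 15, 18, 28).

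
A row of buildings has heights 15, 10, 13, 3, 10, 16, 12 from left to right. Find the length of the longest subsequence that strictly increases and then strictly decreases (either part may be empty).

inc[i] = longest strictly increasing subsequence ending at i; dec[i] = longest strictly decreasing subsequence starting at i:
i:      1  2  3  4  5  6  7
a[i]:  15 10 13  3 10 16 12
inc:    1  1  2  1  2  3  3
dec:    3  2  2  1  1  2  1
Best peak at i=6 (value 16): inc=3, dec=2, length 3+2−1 = 4.

4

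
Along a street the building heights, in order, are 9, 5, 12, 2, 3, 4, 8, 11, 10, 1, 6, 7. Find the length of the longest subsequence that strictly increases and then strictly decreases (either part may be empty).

inc[i] = longest strictly increasing subsequence ending at i; dec[i] = longest strictly decreasing subsequence starting at i:
i:      1  2  3  4  5  6  7  8  9 10 11 12
a[i]:   9  5 12  2  3  4  8 11 10  1  6  7
inc:    1  1  2  1  2  3  4  5  5  1  4  5
dec:    4  3  4  2  2  2  2  3  2  1  1  1
Best peak at i=8 (value 11): inc=5, dec=3, length 5+3−1 = 7.

7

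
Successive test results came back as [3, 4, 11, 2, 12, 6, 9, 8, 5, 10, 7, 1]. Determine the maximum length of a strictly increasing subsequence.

Let dp[i] be the length of the longest such subsequence ending at index i:
i:      1  2  3  4  5  6  7  8  9 10 11 12
a[i]:   3  4 11  2 12  6  9  8  5 10  7  1
dp:     1  2  3  1  4  3  4  4  3  5  4  1
Maximum dp value is 5.

5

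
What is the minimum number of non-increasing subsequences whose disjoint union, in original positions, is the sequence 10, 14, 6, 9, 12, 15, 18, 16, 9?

5

Place each on the leftmost legal pile:
10 → new pile 1 (tops now [10])
14 → new pile 2 (tops now [10, 14])
6 → pile 1 (tops now [6, 14])
9 → pile 2 (tops now [6, 9])
12 → new pile 3 (tops now [6, 9, 12])
15 → new pile 4 (tops now [6, 9, 12, 15])
18 → new pile 5 (tops now [6, 9, 12, 15, 18])
16 → pile 5 (tops now [6, 9, 12, 15, 16])
9 → pile 2 (tops now [6, 9, 12, 15, 16])
Five piles.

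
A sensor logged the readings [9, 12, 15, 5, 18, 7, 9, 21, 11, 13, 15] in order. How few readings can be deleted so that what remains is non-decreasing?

5

Fewest deletions = n − (longest non-decreasing subsequence).
i:      1  2  3  4  5  6  7  8  9 10 11
a[i]:   9 12 15  5 18  7  9 21 11 13 15
dp:     1  2  3  1  4  2  3  5  4  5  6
max dp = 6, so deletions = 11 − 6 = 5.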